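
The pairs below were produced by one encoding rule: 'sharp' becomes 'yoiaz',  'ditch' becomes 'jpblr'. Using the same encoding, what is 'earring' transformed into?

khzasys

In sharp: s→y is +6, h→o is +7, a→i is +8, r→a is +9 — the shift increases by 1 each position. The shift increases by 1 at each position, starting from +6: 6, 7, 8, ….
Applying it to earring: e+6=k, a+7=h, r+8=z, r+9=a, i+10=s, n+11=y, g+12=s.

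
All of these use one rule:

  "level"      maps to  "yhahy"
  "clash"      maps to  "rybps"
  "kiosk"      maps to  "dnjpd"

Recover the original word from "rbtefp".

campus

l(11)→y(24) and e(4)→h(7) fit y≡21x+1 (mod 26); the inverse of 21 mod 26 is 5. Treating letters as 0–25, the rule is x ↦ 21x + 1 (mod 26).
Decoding rbtefp: r(17)→5·(17−1)≡2=c; b(1)→5·(1−1)≡0=a; t(19)→5·(19−1)≡12=m; e(4)→5·(4−1)≡15=p; f(5)→5·(5−1)≡20=u; p(15)→5·(15−1)≡18=s (all mod 26).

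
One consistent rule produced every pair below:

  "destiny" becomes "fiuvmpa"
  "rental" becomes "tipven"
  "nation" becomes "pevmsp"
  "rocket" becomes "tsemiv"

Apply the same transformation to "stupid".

The shift depends on letter class: consonant d→f is +2, but vowel e→i is +4. Vowels shift forward by 4 and consonants shift forward by 2.
On stupid: s(cons)+2=u, t(cons)+2=v, u(vowel)+4=y, p(cons)+2=r, i(vowel)+4=m, d(cons)+2=f.

uvyrmf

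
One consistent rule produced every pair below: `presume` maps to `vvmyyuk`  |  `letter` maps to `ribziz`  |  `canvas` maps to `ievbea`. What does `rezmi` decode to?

large

Shifts by position in presume: pos 0: p→v (+6), pos 1: r→v (+4), pos 2: e→m (+8), pos 3: s→y (+6), pos 4: u→y (+4), pos 5: m→u (+8) — repeating every 3. It's a Vigenère-style cipher with numeric key [6,4,8]: position i shifts by key[i mod 3].
Reversing it on rezmi: r−6=l, e−4=a, z−8=r, m−6=g, i−4=e.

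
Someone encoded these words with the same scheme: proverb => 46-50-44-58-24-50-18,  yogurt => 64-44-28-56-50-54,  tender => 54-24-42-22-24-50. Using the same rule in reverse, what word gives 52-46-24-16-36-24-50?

p(#16)→46 and r(#18)→50: differences scale by 2, so n = 2·pos + 14. Each letter becomes 2×(its alphabet position, a=1..z=26) + 14.
Decoding 52-46-24-16-36-24-50: 52→(52−14)÷2=19=s, 46→(46−14)÷2=16=p, 24→(24−14)÷2=5=e, 16→(16−14)÷2=1=a, 36→(36−14)÷2=11=k, 24→(24−14)÷2=5=e, 50→(50−14)÷2=18=r.

speaker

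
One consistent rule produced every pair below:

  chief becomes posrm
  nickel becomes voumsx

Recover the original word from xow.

men

The output letters match the input read backwards, each shifted +10: chief reversed is feihc. The word is reversed, then every letter is shifted forward by 10.
Decoding xow: shift back: x−10=n, o−10=e, w−10=m → nem; then reverse → men.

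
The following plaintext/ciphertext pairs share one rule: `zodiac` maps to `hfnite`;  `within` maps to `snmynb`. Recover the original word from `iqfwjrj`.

emerald

Two steps: reverse the string, then apply a Caesar shift of +5.
Undoing it on iqfwjrj: shift back: i−5=d, q−5=l, f−5=a, w−5=r, j−5=e, r−5=m, j−5=e → dlareme; then reverse → emerald.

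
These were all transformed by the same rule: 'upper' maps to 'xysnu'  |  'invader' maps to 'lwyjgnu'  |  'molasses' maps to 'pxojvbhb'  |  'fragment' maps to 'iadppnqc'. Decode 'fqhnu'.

cheer

Shifts by position in upper: pos 0: u→x (+3), pos 1: p→y (+9), pos 2: p→s (+3), pos 3: e→n (+9) — repeating every 2. The shifts repeat in a cycle of length 2: positions 0,1,… shift by +3, +9, then the pattern repeats.
Reversing it on fqhnu: f−3=c, q−9=h, h−3=e, n−9=e, u−3=r.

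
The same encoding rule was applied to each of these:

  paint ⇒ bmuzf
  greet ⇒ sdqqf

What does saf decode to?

Compare letters: p→b is +12, a→m is +12, i→u is +12 — a constant shift. This is a Caesar cipher with shift 12.
Undoing it on saf: s−12=g, a−12=o, f−12=t.

got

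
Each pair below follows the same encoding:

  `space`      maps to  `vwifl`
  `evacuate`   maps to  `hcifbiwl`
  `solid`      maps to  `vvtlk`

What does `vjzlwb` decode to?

A repeating key of period 3 is used — shifts +3, +7, +8 over and over.
Reversing it on vjzlwb: v−3=s, j−7=c, z−8=r, l−3=i, w−7=p, b−8=t.

script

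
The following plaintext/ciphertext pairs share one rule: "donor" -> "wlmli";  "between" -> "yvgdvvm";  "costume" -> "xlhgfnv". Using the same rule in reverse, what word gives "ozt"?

lag

Each pair mirrors across the alphabet (d↔w, o↔l, n↔m): positions sum to 25. Each letter is replaced by its mirror in the alphabet: a↔z, b↔y, c↔x, and so on (the Atbash cipher).
Undoing it on ozt: o↔l, z↔a, t↔g.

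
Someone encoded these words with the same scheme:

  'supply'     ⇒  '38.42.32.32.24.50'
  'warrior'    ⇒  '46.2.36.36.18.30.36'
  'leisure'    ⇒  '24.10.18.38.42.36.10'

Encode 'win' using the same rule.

s(#19)→38 and u(#21)→42: differences scale by 2, so n = 2·pos + 0. The formula is n = 2×(alphabet index, a=1).
Applying it to win: w=23→46, i=9→18, n=14→28.

46.18.28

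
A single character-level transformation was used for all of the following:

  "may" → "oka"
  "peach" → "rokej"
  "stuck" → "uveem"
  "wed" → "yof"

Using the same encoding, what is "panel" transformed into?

The shift depends on letter class: consonant m→o is +2, but vowel a→k is +10. Two shifts are in play — +10 for a/e/i/o/u, +2 for every other letter.
Applying it to panel: p(cons)+2=r, a(vowel)+10=k, n(cons)+2=p, e(vowel)+10=o, l(cons)+2=n.

rkpon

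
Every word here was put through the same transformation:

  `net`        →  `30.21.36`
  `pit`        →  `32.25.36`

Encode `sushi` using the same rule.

35.37.35.24.25

n is letter #14 and maps to 30: an offset of 16. Letters become their 1-based position plus 16 (so a→17, b→18, …).
For sushi: s=19→35, u=21→37, s=19→35, h=8→24, i=9→25.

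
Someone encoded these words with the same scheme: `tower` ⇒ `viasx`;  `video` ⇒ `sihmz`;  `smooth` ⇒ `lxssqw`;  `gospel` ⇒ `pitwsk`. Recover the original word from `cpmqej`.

The output letters match the input read backwards, each shifted +4: tower reversed is rewot. Read the word backwards and shift each letter +4.
Decoding cpmqej: shift back: c−4=y, p−4=l, m−4=i, q−4=m, e−4=a, j−4=f → ylimaf; then reverse → family.

family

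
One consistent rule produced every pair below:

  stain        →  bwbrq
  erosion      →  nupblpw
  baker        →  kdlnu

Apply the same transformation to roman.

arnjq

Shifts by position in stain: pos 0: s→b (+9), pos 1: t→w (+3), pos 2: a→b (+1), pos 3: i→r (+9), pos 4: n→q (+3) — repeating every 3. A repeating key of period 3 is used — shifts +9, +3, +1 over and over.
On roman: r+9=a, o+3=r, m+1=n, a+9=j, n+3=q.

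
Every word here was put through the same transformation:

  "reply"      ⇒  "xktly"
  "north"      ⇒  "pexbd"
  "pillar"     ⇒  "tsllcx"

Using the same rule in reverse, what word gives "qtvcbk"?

r(17)→x(23) and e(4)→k(10) fit y≡15x+2 (mod 26); the inverse of 15 mod 26 is 7. Each letter's alphabet position (a=0..z=25) is mapped through 15·x+2 mod 26 — an affine cipher.
Reversing it on qtvcbk: q(16)→7·(16−2)≡20=u; t(19)→7·(19−2)≡15=p; v(21)→7·(21−2)≡3=d; c(2)→7·(2−2)≡0=a; b(1)→7·(1−2)≡19=t; k(10)→7·(10−2)≡4=e (all mod 26).

update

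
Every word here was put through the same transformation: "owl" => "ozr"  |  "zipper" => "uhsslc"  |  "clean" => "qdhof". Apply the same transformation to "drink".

nqlug

The output letters match the input read backwards, each shifted +3: owl reversed is lwo. The word is reversed, then every letter is shifted forward by 3.
Applying it to drink: reverse → knird; then shift: k+3=n, n+3=q, i+3=l, r+3=u, d+3=g.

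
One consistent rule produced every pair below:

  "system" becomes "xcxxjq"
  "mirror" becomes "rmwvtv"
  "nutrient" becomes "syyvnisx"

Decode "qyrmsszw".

Shifts by position in system: pos 0: s→x (+5), pos 1: y→c (+4), pos 2: s→x (+5), pos 3: t→x (+4) — repeating every 2. The shifts repeat in a cycle of length 2: positions 0,1,… shift by +5, +4, then the pattern repeats.
Undoing it on qyrmsszw: q−5=l, y−4=u, r−5=m, m−4=i, s−5=n, s−4=o, z−5=u, w−4=s.

luminous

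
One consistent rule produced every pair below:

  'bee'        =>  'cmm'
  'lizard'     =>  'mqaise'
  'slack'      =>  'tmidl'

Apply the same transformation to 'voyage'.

The shift depends on letter class: consonant b→c is +1, but vowel e→m is +8. Vowels shift forward by 8 and consonants shift forward by 1.
For voyage: v(cons)+1=w, o(vowel)+8=w, y(cons)+1=z, a(vowel)+8=i, g(cons)+1=h, e(vowel)+8=m.

wwzihm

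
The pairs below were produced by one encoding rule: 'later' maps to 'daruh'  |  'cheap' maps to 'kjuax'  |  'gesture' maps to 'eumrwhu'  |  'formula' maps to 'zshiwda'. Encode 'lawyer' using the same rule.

dagquh

Each letter's alphabet position (a=0..z=25) is mapped through 5·x+0 mod 26 — an affine cipher.
Applying it to lawyer: l(11)→5·11+0≡3=d; a(0)→5·0+0≡0=a; w(22)→5·22+0≡6=g; y(24)→5·24+0≡16=q; e(4)→5·4+0≡20=u; r(17)→5·17+0≡7=h (all mod 26).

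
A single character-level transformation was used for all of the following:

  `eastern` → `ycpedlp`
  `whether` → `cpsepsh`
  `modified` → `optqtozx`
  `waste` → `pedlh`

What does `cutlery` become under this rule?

The output letters match the input read backwards, each shifted +11: eastern reversed is nretsae. The word is reversed, then every letter is shifted forward by 11.
Applying it to cutlery: reverse → yreltuc; then shift: y+11=j, r+11=c, e+11=p, l+11=w, t+11=e, u+11=f, c+11=n.

jcpwefn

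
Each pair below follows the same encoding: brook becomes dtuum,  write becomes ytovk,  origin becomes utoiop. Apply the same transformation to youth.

auavj

The shift depends on letter class: consonant b→d is +2, but vowel o→u is +6. Two shifts are in play — +6 for a/e/i/o/u, +2 for every other letter.
On youth: y(cons)+2=a, o(vowel)+6=u, u(vowel)+6=a, t(cons)+2=v, h(cons)+2=j.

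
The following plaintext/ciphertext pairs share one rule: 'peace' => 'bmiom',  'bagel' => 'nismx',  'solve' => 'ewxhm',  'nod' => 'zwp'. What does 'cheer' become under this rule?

otmmd

The rule splits by letter class: vowels +8, consonants +12.
Applying it to cheer: c(cons)+12=o, h(cons)+12=t, e(vowel)+8=m, e(vowel)+8=m, r(cons)+12=d.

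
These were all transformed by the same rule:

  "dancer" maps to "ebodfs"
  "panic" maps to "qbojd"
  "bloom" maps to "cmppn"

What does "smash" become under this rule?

This is a Caesar cipher with shift 1.
For smash: s+1=t, m+1=n, a+1=b, s+1=t, h+1=i.

tnbti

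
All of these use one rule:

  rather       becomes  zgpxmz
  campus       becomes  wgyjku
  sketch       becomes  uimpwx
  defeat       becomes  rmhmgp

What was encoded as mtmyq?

r(17)→z(25) and a(0)→g(6) fit y≡21x+6 (mod 26); the inverse of 21 mod 26 is 5. This is an affine cipher: with a=0,…,z=25, each position x becomes (21x+6) mod 26.
Decoding mtmyq: m(12)→5·(12−6)≡4=e; t(19)→5·(19−6)≡13=n; m(12)→5·(12−6)≡4=e; y(24)→5·(24−6)≡12=m; q(16)→5·(16−6)≡24=y (all mod 26).

enemy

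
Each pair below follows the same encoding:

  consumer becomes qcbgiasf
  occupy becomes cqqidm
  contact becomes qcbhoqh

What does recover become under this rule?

Compare letters: c→q is +14, o→c is +14, n→b is +14 — a constant shift. Each letter is shifted forward by 14 in the alphabet (a Caesar shift of +14).
On recover: r+14=f, e+14=s, c+14=q, o+14=c, v+14=j, e+14=s, r+14=f.

fsqcjsf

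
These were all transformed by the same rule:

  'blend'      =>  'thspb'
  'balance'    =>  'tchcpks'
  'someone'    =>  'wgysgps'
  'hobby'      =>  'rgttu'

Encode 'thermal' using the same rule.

b(1)→t(19) and l(11)→h(7) fit y≡17x+2 (mod 26); the inverse of 17 mod 26 is 23. Treating letters as 0–25, the rule is x ↦ 17x + 2 (mod 26).
For thermal: t(19)→17·19+2≡13=n; h(7)→17·7+2≡17=r; e(4)→17·4+2≡18=s; r(17)→17·17+2≡5=f; m(12)→17·12+2≡24=y; a(0)→17·0+2≡2=c; l(11)→17·11+2≡7=h (all mod 26).

nrsfych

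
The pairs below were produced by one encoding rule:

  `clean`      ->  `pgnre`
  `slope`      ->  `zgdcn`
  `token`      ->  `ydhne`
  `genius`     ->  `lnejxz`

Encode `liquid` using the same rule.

c(2)→p(15) and l(11)→g(6) fit y≡25x+17 (mod 26); the inverse of 25 mod 26 is 25. This is an affine cipher: with a=0,…,z=25, each position x becomes (25x+17) mod 26.
Applying it to liquid: l(11)→25·11+17≡6=g; i(8)→25·8+17≡9=j; q(16)→25·16+17≡1=b; u(20)→25·20+17≡23=x; i(8)→25·8+17≡9=j; d(3)→25·3+17≡14=o (all mod 26).

gjbxjo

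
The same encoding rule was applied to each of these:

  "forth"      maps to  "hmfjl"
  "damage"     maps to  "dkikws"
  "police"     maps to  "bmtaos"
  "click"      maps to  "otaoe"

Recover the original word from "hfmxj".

front

f(5)→h(7) and o(14)→m(12) fit y≡15x+10 (mod 26); the inverse of 15 mod 26 is 7. This is an affine cipher: with a=0,…,z=25, each position x becomes (15x+10) mod 26.
Reversing it on hfmxj: h(7)→7·(7−10)≡5=f; f(5)→7·(5−10)≡17=r; m(12)→7·(12−10)≡14=o; x(23)→7·(23−10)≡13=n; j(9)→7·(9−10)≡19=t (all mod 26).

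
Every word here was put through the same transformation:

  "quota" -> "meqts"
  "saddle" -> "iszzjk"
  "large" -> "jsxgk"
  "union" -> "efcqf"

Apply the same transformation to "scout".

ioqet

q(16)→m(12) and u(20)→e(4) fit y≡11x+18 (mod 26); the inverse of 11 mod 26 is 19. Treating letters as 0–25, the rule is x ↦ 11x + 18 (mod 26).
For scout: s(18)→11·18+18≡8=i; c(2)→11·2+18≡14=o; o(14)→11·14+18≡16=q; u(20)→11·20+18≡4=e; t(19)→11·19+18≡19=t (all mod 26).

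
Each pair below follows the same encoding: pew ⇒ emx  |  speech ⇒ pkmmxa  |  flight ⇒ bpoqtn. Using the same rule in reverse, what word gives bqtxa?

split

The output letters match the input read backwards, each shifted +8: pew reversed is wep. The word is reversed, then every letter is shifted forward by 8.
Undoing it on bqtxa: shift back: b−8=t, q−8=i, t−8=l, x−8=p, a−8=s → tilps; then reverse → split.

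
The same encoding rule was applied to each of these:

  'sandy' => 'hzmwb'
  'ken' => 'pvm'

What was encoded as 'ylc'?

Each letter is replaced by its mirror in the alphabet: a↔z, b↔y, c↔x, and so on (the Atbash cipher).
Reversing it on ylc: y↔b, l↔o, c↔x.

box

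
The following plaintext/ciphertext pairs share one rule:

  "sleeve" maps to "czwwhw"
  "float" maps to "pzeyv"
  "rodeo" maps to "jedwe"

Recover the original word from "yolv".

aunt

s(18)→c(2) and l(11)→z(25) fit y≡19x+24 (mod 26); the inverse of 19 mod 26 is 11. Each letter's alphabet position (a=0..z=25) is mapped through 19·x+24 mod 26 — an affine cipher.
Reversing it on yolv: y(24)→11·(24−24)≡0=a; o(14)→11·(14−24)≡20=u; l(11)→11·(11−24)≡13=n; v(21)→11·(21−24)≡19=t (all mod 26).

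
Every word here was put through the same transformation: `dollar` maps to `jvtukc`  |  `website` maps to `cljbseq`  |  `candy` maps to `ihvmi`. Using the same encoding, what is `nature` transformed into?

In dollar: d→j is +6, o→v is +7, l→t is +8, l→u is +9 — the shift increases by 1 each position. Letter i (0-indexed) is shifted by i+6, so successive shifts are 6, 7, 8, ….
On nature: n+6=t, a+7=h, t+8=b, u+9=d, r+10=b, e+11=p.

thbdbp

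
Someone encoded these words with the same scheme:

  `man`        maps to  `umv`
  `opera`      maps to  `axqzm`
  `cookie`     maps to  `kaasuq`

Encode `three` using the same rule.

The shift depends on letter class: consonant m→u is +8, but vowel a→m is +12. The rule splits by letter class: vowels +12, consonants +8.
For three: t(cons)+8=b, h(cons)+8=p, r(cons)+8=z, e(vowel)+12=q, e(vowel)+12=q.

bpzqq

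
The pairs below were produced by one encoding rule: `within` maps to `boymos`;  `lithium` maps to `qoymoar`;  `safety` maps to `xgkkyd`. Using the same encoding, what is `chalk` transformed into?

The shift depends on letter class: consonant w→b is +5, but vowel i→o is +6. Vowels shift forward by 6 and consonants shift forward by 5.
For chalk: c(cons)+5=h, h(cons)+5=m, a(vowel)+6=g, l(cons)+5=q, k(cons)+5=p.

hmgqp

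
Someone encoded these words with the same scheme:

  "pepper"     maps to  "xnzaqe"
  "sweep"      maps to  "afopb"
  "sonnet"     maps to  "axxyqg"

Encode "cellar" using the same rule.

knvwme

In pepper: p→x is +8, e→n is +9, p→z is +10, p→a is +11 — the shift increases by 1 each position. Letter i (0-indexed) is shifted by i+8, so successive shifts are 8, 9, 10, ….
For cellar: c+8=k, e+9=n, l+10=v, l+11=w, a+12=m, r+13=e.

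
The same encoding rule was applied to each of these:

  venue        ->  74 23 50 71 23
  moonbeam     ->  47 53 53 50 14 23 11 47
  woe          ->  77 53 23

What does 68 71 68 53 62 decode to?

tutor

v(#22)→74 and e(#5)→23: differences scale by 3, so n = 3·pos + 8. With a=1..z=26, the number is 3·pos + 8.
Decoding 68 71 68 53 62: 68→(68−8)÷3=20=t, 71→(71−8)÷3=21=u, 68→(68−8)÷3=20=t, 53→(53−8)÷3=15=o, 62→(62−8)÷3=18=r.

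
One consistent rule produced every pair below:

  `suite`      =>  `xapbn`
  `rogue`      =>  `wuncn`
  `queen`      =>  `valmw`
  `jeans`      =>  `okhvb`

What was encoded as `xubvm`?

sound

Letter i (0-indexed) is shifted by i+5, so successive shifts are 5, 6, 7, ….
Reversing it on xubvm: x−5=s, u−6=o, b−7=u, v−8=n, m−9=d.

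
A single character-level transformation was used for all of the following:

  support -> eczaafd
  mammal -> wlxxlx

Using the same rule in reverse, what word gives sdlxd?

smash

Two steps: reverse the string, then apply a Caesar shift of +11.
Undoing it on sdlxd: shift back: s−11=h, d−11=s, l−11=a, x−11=m, d−11=s → hsams; then reverse → smash.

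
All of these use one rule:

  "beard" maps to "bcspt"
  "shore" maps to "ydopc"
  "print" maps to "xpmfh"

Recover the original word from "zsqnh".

vault

b(1)→b(1) and e(4)→c(2) fit y≡9x+18 (mod 26); the inverse of 9 mod 26 is 3. This is an affine cipher: with a=0,…,z=25, each position x becomes (9x+18) mod 26.
Undoing it on zsqnh: z(25)→3·(25−18)≡21=v; s(18)→3·(18−18)≡0=a; q(16)→3·(16−18)≡20=u; n(13)→3·(13−18)≡11=l; h(7)→3·(7−18)≡19=t (all mod 26).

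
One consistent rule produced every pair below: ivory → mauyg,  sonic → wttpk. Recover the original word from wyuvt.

stool

In ivory: i→m is +4, v→a is +5, o→u is +6, r→y is +7 — the shift increases by 1 each position. The shift increases by 1 at each position, starting from +4: 4, 5, 6, ….
Decoding wyuvt: w−4=s, y−5=t, u−6=o, v−7=o, t−8=l.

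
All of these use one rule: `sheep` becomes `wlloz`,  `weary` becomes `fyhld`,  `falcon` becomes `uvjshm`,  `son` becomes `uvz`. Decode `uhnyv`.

The output letters match the input read backwards, each shifted +7: sheep reversed is peehs. Two steps: reverse the string, then apply a Caesar shift of +7.
Undoing it on uhnyv: shift back: u−7=n, h−7=a, n−7=g, y−7=r, v−7=o → nagro; then reverse → organ.

organ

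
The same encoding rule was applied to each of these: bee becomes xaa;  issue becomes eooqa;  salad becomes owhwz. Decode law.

pea

Compare letters: b→x is +22, e→a is +22, e→a is +22 — a constant shift. Each letter is shifted forward by 22 in the alphabet (a Caesar shift of +22).
Decoding law: l−22=p, a−22=e, w−22=a.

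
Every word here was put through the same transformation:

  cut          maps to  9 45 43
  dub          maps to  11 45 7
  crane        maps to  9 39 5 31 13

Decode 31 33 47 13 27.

novel

The formula is n = 2×(alphabet index, a=1) + 3.
Reversing it on 31 33 47 13 27: 31→(31−3)÷2=14=n, 33→(33−3)÷2=15=o, 47→(47−3)÷2=22=v, 13→(13−3)÷2=5=e, 27→(27−3)÷2=12=l.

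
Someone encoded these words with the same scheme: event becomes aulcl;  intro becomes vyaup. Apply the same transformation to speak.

Read the word backwards and shift each letter +7.
For speak: reverse → kaeps; then shift: k+7=r, a+7=h, e+7=l, p+7=w, s+7=z.

rhlwz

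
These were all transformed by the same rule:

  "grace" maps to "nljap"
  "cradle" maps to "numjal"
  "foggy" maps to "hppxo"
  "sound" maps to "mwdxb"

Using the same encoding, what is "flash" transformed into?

The output letters match the input read backwards, each shifted +9: grace reversed is ecarg. The word is reversed, then every letter is shifted forward by 9.
On flash: reverse → hsalf; then shift: h+9=q, s+9=b, a+9=j, l+9=u, f+9=o.

qbjuo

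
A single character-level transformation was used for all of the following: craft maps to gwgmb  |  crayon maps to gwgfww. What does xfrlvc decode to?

talent

The shift increases by 1 at each position, starting from +4: 4, 5, 6, ….
Reversing it on xfrlvc: x−4=t, f−5=a, r−6=l, l−7=e, v−8=n, c−9=t.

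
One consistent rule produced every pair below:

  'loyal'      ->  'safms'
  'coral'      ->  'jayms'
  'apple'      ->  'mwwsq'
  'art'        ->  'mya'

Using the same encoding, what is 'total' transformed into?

aaams

Two shifts are in play — +12 for a/e/i/o/u, +7 for every other letter.
On total: t(cons)+7=a, o(vowel)+12=a, t(cons)+7=a, a(vowel)+12=m, l(cons)+7=s.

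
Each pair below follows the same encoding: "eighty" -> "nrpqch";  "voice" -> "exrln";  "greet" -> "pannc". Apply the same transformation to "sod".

Every letter moves 9 places later in the alphabet, wrapping around z→a.
On sod: s+9=b, o+9=x, d+9=m.

bxm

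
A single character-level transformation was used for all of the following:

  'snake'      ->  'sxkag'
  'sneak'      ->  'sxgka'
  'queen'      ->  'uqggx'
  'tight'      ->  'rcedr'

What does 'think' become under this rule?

rdcxa

s(18)→s(18) and n(13)→x(23) fit y≡25x+10 (mod 26); the inverse of 25 mod 26 is 25. Treating letters as 0–25, the rule is x ↦ 25x + 10 (mod 26).
Applying it to think: t(19)→25·19+10≡17=r; h(7)→25·7+10≡3=d; i(8)→25·8+10≡2=c; n(13)→25·13+10≡23=x; k(10)→25·10+10≡0=a (all mod 26).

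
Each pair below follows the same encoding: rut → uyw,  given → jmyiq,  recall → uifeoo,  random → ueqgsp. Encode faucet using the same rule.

ieyfiw

The shift depends on letter class: consonant r→u is +3, but vowel u→y is +4. Vowels shift forward by 4 and consonants shift forward by 3.
Applying it to faucet: f(cons)+3=i, a(vowel)+4=e, u(vowel)+4=y, c(cons)+3=f, e(vowel)+4=i, t(cons)+3=w.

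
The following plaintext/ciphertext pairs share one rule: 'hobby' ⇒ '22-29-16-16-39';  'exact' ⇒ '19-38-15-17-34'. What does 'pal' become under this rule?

h is letter #8 and maps to 22: an offset of 14. Each letter is replaced by its alphabet position (a=1..z=26) + 14.
For pal: p=16→30, a=1→15, l=12→26.

30-15-26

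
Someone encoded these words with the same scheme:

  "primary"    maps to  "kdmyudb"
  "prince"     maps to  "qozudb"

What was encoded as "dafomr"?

factor

The output letters match the input read backwards, each shifted +12: primary reversed is yramirp. Read the word backwards and shift each letter +12.
Decoding dafomr: shift back: d−12=r, a−12=o, f−12=t, o−12=c, m−12=a, r−12=f → rotcaf; then reverse → factor.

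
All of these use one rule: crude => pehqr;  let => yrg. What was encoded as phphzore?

cucumber

Compare letters: c→p is +13, r→e is +13, u→h is +13 — a constant shift. This is a Caesar cipher with shift 13.
Decoding phphzore: p−13=c, h−13=u, p−13=c, h−13=u, z−13=m, o−13=b, r−13=e, e−13=r.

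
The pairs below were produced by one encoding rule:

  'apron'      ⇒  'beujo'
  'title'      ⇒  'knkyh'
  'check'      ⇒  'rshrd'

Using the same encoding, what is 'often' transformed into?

jckho

a(0)→b(1) and p(15)→e(4) fit y≡21x+1 (mod 26); the inverse of 21 mod 26 is 5. Treating letters as 0–25, the rule is x ↦ 21x + 1 (mod 26).
On often: o(14)→21·14+1≡9=j; f(5)→21·5+1≡2=c; t(19)→21·19+1≡10=k; e(4)→21·4+1≡7=h; n(13)→21·13+1≡14=o (all mod 26).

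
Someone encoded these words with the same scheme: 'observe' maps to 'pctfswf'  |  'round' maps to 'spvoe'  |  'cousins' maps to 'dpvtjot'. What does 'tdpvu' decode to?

scout

Compare letters: o→p is +1, b→c is +1, s→t is +1 — a constant shift. This is a Caesar cipher with shift 1.
Decoding tdpvu: t−1=s, d−1=c, p−1=o, v−1=u, u−1=t.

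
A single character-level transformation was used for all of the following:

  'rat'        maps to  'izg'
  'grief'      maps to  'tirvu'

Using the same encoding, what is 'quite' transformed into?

jfrgv

Each pair mirrors across the alphabet (r↔i, a↔z, t↔g): positions sum to 25. This is the alphabet-reversal cipher (Atbash): a becomes z, b becomes y, etc.
Applying it to quite: q↔j, u↔f, i↔r, t↔g, e↔v.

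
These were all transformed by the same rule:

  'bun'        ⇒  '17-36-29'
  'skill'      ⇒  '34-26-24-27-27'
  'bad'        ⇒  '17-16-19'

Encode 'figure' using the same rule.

21-24-22-36-33-20

b is letter #2 and maps to 17: an offset of 15. Letters become their 1-based position plus 15 (so a→16, b→17, …).
On figure: f=6→21, i=9→24, g=7→22, u=21→36, r=18→33, e=5→20.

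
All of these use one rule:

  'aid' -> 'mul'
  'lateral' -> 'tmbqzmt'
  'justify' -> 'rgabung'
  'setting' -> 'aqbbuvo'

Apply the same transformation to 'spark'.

axmzs

The shift depends on letter class: consonant d→l is +8, but vowel a→m is +12. Vowels shift forward by 12 and consonants shift forward by 8.
On spark: s(cons)+8=a, p(cons)+8=x, a(vowel)+12=m, r(cons)+8=z, k(cons)+8=s.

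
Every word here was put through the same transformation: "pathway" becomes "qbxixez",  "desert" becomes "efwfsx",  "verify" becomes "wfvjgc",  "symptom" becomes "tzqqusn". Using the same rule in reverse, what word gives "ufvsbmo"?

Shifts by position in pathway: pos 0: p→q (+1), pos 1: a→b (+1), pos 2: t→x (+4), pos 3: h→i (+1), pos 4: w→x (+1), pos 5: a→e (+4) — repeating every 3. It's a Vigenère-style cipher with numeric key [1,1,4]: position i shifts by key[i mod 3].
Reversing it on ufvsbmo: u−1=t, f−1=e, v−4=r, s−1=r, b−1=a, m−4=i, o−1=n.

terrain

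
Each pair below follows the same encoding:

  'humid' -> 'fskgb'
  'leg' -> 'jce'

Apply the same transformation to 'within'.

ugrfgl

This is a Caesar cipher with shift 24.
On within: w+24=u, i+24=g, t+24=r, h+24=f, i+24=g, n+24=l.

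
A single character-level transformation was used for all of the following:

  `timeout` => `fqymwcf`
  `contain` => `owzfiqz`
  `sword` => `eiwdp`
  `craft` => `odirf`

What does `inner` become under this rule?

The shift depends on letter class: consonant t→f is +12, but vowel i→q is +8. Two shifts are in play — +8 for a/e/i/o/u, +12 for every other letter.
Applying it to inner: i(vowel)+8=q, n(cons)+12=z, n(cons)+12=z, e(vowel)+8=m, r(cons)+12=d.

qzzmd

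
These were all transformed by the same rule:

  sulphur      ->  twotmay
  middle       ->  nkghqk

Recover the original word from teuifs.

scream

In sulphur: s→t is +1, u→w is +2, l→o is +3, p→t is +4 — the shift increases by 1 each position. Letter i (0-indexed) is shifted by i+1, so successive shifts are 1, 2, 3, ….
Undoing it on teuifs: t−1=s, e−2=c, u−3=r, i−4=e, f−5=a, s−6=m.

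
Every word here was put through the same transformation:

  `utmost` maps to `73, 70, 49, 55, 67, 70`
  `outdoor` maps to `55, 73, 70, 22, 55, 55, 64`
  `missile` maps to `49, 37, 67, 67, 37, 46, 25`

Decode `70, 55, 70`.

With a=1..z=26, the number is 3·pos + 10.
Undoing it on 70, 55, 70: 70→(70−10)÷3=20=t, 55→(55−10)÷3=15=o, 70→(70−10)÷3=20=t.

tot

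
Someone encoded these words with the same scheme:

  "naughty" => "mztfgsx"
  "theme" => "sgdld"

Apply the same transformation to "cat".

bzs

This is a Caesar cipher with shift 25.
For cat: c+25=b, a+25=z, t+25=s.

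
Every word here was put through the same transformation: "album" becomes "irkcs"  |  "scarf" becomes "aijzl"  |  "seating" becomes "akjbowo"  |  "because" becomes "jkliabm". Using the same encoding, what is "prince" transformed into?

Shifts by position in album: pos 0: a→i (+8), pos 1: l→r (+6), pos 2: b→k (+9), pos 3: u→c (+8), pos 4: m→s (+6) — repeating every 3. A repeating key of period 3 is used — shifts +8, +6, +9 over and over.
For prince: p+8=x, r+6=x, i+9=r, n+8=v, c+6=i, e+9=n.

xxrvin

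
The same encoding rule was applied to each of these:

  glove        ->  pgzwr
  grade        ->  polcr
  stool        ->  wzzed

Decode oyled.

stand

Two steps: reverse the string, then apply a Caesar shift of +11.
Undoing it on oyled: shift back: o−11=d, y−11=n, l−11=a, e−11=t, d−11=s → dnats; then reverse → stand.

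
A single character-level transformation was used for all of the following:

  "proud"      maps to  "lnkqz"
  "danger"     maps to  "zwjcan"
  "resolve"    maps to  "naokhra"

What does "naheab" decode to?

Compare letters: p→l is +22, r→n is +22, o→k is +22 — a constant shift. It's a constant shift of +22 (ROT22).
Decoding naheab: n−22=r, a−22=e, h−22=l, e−22=i, a−22=e, b−22=f.

relief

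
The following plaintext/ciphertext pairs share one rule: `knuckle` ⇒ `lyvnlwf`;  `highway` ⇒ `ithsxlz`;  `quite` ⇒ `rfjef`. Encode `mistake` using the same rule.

Shifts by position in knuckle: pos 0: k→l (+1), pos 1: n→y (+11), pos 2: u→v (+1), pos 3: c→n (+11) — repeating every 2. It's a Vigenère-style cipher with numeric key [1,11]: position i shifts by key[i mod 2].
Applying it to mistake: m+1=n, i+11=t, s+1=t, t+11=e, a+1=b, k+11=v, e+1=f.

nttebvf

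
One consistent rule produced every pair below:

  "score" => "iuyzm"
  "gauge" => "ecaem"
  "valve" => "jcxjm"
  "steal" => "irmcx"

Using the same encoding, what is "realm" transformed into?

zmcxg

s(18)→i(8) and c(2)→u(20) fit y≡9x+2 (mod 26); the inverse of 9 mod 26 is 3. This is an affine cipher: with a=0,…,z=25, each position x becomes (9x+2) mod 26.
Applying it to realm: r(17)→9·17+2≡25=z; e(4)→9·4+2≡12=m; a(0)→9·0+2≡2=c; l(11)→9·11+2≡23=x; m(12)→9·12+2≡6=g (all mod 26).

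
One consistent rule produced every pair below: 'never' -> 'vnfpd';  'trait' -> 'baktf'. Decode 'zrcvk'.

In never: n→v is +8, e→n is +9, v→f is +10, e→p is +11 — the shift increases by 1 each position. The shift increases by 1 at each position, starting from +8: 8, 9, 10, ….
Reversing it on zrcvk: z−8=r, r−9=i, c−10=s, v−11=k, k−12=y.

risky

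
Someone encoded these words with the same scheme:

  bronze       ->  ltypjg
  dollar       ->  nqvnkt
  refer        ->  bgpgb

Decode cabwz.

syrup

Shifts by position in bronze: pos 0: b→l (+10), pos 1: r→t (+2), pos 2: o→y (+10), pos 3: n→p (+2) — repeating every 2. It's a Vigenère-style cipher with numeric key [10,2]: position i shifts by key[i mod 2].
Undoing it on cabwz: c−10=s, a−2=y, b−10=r, w−2=u, z−10=p.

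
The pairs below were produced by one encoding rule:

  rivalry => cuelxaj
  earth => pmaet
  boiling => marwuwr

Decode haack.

worry

Shifts by position in rivalry: pos 0: r→c (+11), pos 1: i→u (+12), pos 2: v→e (+9), pos 3: a→l (+11), pos 4: l→x (+12), pos 5: r→a (+9) — repeating every 3. The shifts repeat in a cycle of length 3: positions 0,1,… shift by +11, +12, +9, then the pattern repeats.
Reversing it on haack: h−11=w, a−12=o, a−9=r, c−11=r, k−12=y.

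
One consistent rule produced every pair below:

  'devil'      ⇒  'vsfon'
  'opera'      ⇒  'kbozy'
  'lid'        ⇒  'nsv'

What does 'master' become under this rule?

The output letters match the input read backwards, each shifted +10: devil reversed is lived. Read the word backwards and shift each letter +10.
On master: reverse → retsam; then shift: r+10=b, e+10=o, t+10=d, s+10=c, a+10=k, m+10=w.

bodckw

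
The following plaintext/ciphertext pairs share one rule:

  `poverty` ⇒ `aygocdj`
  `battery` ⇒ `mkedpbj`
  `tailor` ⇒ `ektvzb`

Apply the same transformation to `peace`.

aolmp

Shifts by position in poverty: pos 0: p→a (+11), pos 1: o→y (+10), pos 2: v→g (+11), pos 3: e→o (+10) — repeating every 2. It's a Vigenère-style cipher with numeric key [11,10]: position i shifts by key[i mod 2].
On peace: p+11=a, e+10=o, a+11=l, c+10=m, e+11=p.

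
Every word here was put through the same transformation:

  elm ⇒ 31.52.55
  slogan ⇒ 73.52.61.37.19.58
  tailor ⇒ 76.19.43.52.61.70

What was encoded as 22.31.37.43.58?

e(#5)→31 and l(#12)→52: differences scale by 3, so n = 3·pos + 16. With a=1..z=26, the number is 3·pos + 16.
Reversing it on 22.31.37.43.58: 22→(22−16)÷3=2=b, 31→(31−16)÷3=5=e, 37→(37−16)÷3=7=g, 43→(43−16)÷3=9=i, 58→(58−16)÷3=14=n.

begin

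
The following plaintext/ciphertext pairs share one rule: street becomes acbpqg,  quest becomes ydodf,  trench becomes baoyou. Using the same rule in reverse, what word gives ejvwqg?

The shift increases by 1 at each position, starting from +8: 8, 9, 10, ….
Decoding ejvwqg: e−8=w, j−9=a, v−10=l, w−11=l, q−12=e, g−13=t.

wallet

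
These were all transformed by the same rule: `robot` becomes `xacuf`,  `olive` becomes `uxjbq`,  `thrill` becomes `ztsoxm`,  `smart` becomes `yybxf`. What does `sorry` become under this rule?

Shifts by position in robot: pos 0: r→x (+6), pos 1: o→a (+12), pos 2: b→c (+1), pos 3: o→u (+6), pos 4: t→f (+12) — repeating every 3. The shifts repeat in a cycle of length 3: positions 0,1,… shift by +6, +12, +1, then the pattern repeats.
For sorry: s+6=y, o+12=a, r+1=s, r+6=x, y+12=k.

yasxk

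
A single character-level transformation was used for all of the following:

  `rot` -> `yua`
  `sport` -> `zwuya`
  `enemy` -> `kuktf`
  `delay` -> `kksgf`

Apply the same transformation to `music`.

The shift depends on letter class: consonant r→y is +7, but vowel o→u is +6. The rule splits by letter class: vowels +6, consonants +7.
For music: m(cons)+7=t, u(vowel)+6=a, s(cons)+7=z, i(vowel)+6=o, c(cons)+7=j.

tazoj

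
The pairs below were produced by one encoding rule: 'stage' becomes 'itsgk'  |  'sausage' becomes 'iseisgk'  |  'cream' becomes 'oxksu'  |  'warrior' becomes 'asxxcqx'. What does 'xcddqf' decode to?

Treating letters as 0–25, the rule is x ↦ 11x + 18 (mod 26).
Decoding xcddqf: x(23)→19·(23−18)≡17=r; c(2)→19·(2−18)≡8=i; d(3)→19·(3−18)≡1=b; d(3)→19·(3−18)≡1=b; q(16)→19·(16−18)≡14=o; f(5)→19·(5−18)≡13=n (all mod 26).

ribbon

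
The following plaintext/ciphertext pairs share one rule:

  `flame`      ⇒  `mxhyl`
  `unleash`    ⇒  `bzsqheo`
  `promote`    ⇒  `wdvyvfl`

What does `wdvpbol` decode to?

produce

Shifts by position in flame: pos 0: f→m (+7), pos 1: l→x (+12), pos 2: a→h (+7), pos 3: m→y (+12) — repeating every 2. A repeating key of period 2 is used — shifts +7, +12 over and over.
Decoding wdvpbol: w−7=p, d−12=r, v−7=o, p−12=d, b−7=u, o−12=c, l−7=e.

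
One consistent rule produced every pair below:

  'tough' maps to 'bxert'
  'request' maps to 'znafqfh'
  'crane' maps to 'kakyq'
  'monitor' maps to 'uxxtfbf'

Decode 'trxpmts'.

lineage

In tough: t→b is +8, o→x is +9, u→e is +10, g→r is +11 — the shift increases by 1 each position. Each letter shifts forward by (position + 8), i.e. 8, 9, 10, … — the shift grows by one for each successive letter.
Reversing it on trxpmts: t−8=l, r−9=i, x−10=n, p−11=e, m−12=a, t−13=g, s−14=e.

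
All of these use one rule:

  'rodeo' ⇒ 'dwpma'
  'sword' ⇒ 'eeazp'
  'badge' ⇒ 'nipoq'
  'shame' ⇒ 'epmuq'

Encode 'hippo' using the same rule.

tqbxa

A repeating key of period 2 is used — shifts +12, +8 over and over.
Applying it to hippo: h+12=t, i+8=q, p+12=b, p+8=x, o+12=a.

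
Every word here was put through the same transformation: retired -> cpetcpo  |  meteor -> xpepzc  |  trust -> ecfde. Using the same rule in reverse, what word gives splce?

Compare letters: r→c is +11, e→p is +11, t→e is +11 — a constant shift. This is a Caesar cipher with shift 11.
Undoing it on splce: s−11=h, p−11=e, l−11=a, c−11=r, e−11=t.

heart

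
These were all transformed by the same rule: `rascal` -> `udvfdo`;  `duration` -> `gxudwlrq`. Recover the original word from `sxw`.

Compare letters: r→u is +3, a→d is +3, s→v is +3 — a constant shift. Each letter is shifted forward by 3 in the alphabet (a Caesar shift of +3).
Decoding sxw: s−3=p, x−3=u, w−3=t.

put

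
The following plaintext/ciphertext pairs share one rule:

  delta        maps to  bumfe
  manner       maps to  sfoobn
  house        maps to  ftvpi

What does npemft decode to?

The output letters match the input read backwards, each shifted +1: delta reversed is atled. Two steps: reverse the string, then apply a Caesar shift of +1.
Decoding npemft: shift back: n−1=m, p−1=o, e−1=d, m−1=l, f−1=e, t−1=s → modles; then reverse → seldom.

seldom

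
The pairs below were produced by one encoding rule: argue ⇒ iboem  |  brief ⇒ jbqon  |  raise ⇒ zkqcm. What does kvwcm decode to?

close

Shifts by position in argue: pos 0: a→i (+8), pos 1: r→b (+10), pos 2: g→o (+8), pos 3: u→e (+10) — repeating every 2. A repeating key of period 2 is used — shifts +8, +10 over and over.
Reversing it on kvwcm: k−8=c, v−10=l, w−8=o, c−10=s, m−8=e.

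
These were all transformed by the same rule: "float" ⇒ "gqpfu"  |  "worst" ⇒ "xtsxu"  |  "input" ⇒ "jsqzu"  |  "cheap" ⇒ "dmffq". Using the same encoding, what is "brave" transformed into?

cwbaf

Shifts by position in float: pos 0: f→g (+1), pos 1: l→q (+5), pos 2: o→p (+1), pos 3: a→f (+5) — repeating every 2. The shifts repeat in a cycle of length 2: positions 0,1,… shift by +1, +5, then the pattern repeats.
For brave: b+1=c, r+5=w, a+1=b, v+5=a, e+1=f.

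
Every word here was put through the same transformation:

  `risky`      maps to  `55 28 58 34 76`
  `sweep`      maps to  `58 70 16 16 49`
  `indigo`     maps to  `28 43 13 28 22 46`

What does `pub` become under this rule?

49 64 7

r(#18)→55 and i(#9)→28: differences scale by 3, so n = 3·pos + 1. Each letter becomes 3×(its alphabet position, a=1..z=26) + 1.
For pub: p=16→49, u=21→64, b=2→7.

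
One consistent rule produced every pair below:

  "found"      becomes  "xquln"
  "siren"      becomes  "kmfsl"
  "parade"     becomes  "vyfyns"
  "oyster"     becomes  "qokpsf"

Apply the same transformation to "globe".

cbqds

f(5)→x(23) and o(14)→q(16) fit y≡5x+24 (mod 26); the inverse of 5 mod 26 is 21. Treating letters as 0–25, the rule is x ↦ 5x + 24 (mod 26).
On globe: g(6)→5·6+24≡2=c; l(11)→5·11+24≡1=b; o(14)→5·14+24≡16=q; b(1)→5·1+24≡3=d; e(4)→5·4+24≡18=s (all mod 26).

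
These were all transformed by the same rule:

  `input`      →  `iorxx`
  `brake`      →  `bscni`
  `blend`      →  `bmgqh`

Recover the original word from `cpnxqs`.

column

In input: i→i is +0, n→o is +1, p→r is +2, u→x is +3 — the shift increases by 1 each position. Letter i (0-indexed) is shifted by i+0, so successive shifts are 0, 1, 2, ….
Decoding cpnxqs: c−0=c, p−1=o, n−2=l, x−3=u, q−4=m, s−5=n.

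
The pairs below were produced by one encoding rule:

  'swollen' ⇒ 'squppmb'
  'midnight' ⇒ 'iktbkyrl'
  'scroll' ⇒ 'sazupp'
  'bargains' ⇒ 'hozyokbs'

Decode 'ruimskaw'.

Treating letters as 0–25, the rule is x ↦ 19x + 14 (mod 26).
Decoding ruimskaw: r(17)→11·(17−14)≡7=h; u(20)→11·(20−14)≡14=o; i(8)→11·(8−14)≡12=m; m(12)→11·(12−14)≡4=e; s(18)→11·(18−14)≡18=s; k(10)→11·(10−14)≡8=i; a(0)→11·(0−14)≡2=c; w(22)→11·(22−14)≡10=k (all mod 26).

homesick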